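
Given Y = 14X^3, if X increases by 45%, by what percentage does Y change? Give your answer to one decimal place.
204.9%

For Y = 14X^3:
If X → X(1 + 0.45)
Then Y → Y · (1 + 0.45)^3
     ≈ Y · 3.0486

Percentage change = ((1 + 0.45)^3 − 1) × 100% ≈ 204.9%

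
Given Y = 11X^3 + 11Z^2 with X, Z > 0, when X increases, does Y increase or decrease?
Y increases

Taking the partial derivative:
∂Y/∂X = 33X^2

∂Y/∂X = 33X^2 > 0 (assuming positive values)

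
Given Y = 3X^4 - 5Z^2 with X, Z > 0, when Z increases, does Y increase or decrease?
Y decreases

Taking the partial derivative:
∂Y/∂Z = -10Z

∂Y/∂Z = -10Z < 0 (assuming positive values)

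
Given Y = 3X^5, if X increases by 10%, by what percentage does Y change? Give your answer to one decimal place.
61.1%

For Y = 3X^5:
If X → X(1 + 0.1)
Then Y → Y · (1 + 0.1)^5
     ≈ Y · 1.6105

Percentage change = ((1 + 0.1)^5 − 1) × 100% ≈ 61.1%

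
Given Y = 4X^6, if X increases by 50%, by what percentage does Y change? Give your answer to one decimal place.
1039.1%

For Y = 4X^6:
If X → X(1 + 0.5)
Then Y → Y · (1 + 0.5)^6
     ≈ Y · 11.3906

Percentage change = ((1 + 0.5)^6 − 1) × 100% ≈ 1039.1%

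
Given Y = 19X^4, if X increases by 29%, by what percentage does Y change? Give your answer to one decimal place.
176.9%

For Y = 19X^4:
If X → X(1 + 0.29)
Then Y → Y · (1 + 0.29)^4
     ≈ Y · 2.7692

Percentage change = ((1 + 0.29)^4 − 1) × 100% ≈ 176.9%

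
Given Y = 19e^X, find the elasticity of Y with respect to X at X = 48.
Elasticity = 48

Elasticity = (dY/dX) · (X/Y)

dY/dX = 19·e^X
At X = 48: dY/dX = 19·e^48, Y = 19·e^48

Elasticity = (19·e^48) · (48 / (19·e^48)) = 48

Interpretation: for a small percentage change in X, the percentage change in Y is approximately 48.00 times as large.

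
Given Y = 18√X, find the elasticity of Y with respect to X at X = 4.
Elasticity = 1/2

Elasticity = (dY/dX) · (X/Y)

dY/dX = 9/√X
At X = 4: dY/dX = 9/2, Y = 36

Elasticity = (9/2) · (4 / 36) = 1/2

Interpretation: for a small percentage change in X, the percentage change in Y is approximately 0.50 times as large.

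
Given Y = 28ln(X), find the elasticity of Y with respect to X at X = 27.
Elasticity = 1/ln(27) ≈ 0.3034

Elasticity = (dY/dX) · (X/Y)

dY/dX = 28/X
At X = 27: dY/dX = 28/27, Y = 28·ln(27)

Elasticity = (28/27) · (27 / (28·ln(27))) = 1/ln(27) ≈ 0.3034

Interpretation: for a small percentage change in X, the percentage change in Y is approximately 0.30 times as large.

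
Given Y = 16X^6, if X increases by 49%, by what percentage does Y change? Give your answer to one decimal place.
994.3%

For Y = 16X^6:
If X → X(1 + 0.49)
Then Y → Y · (1 + 0.49)^6
     ≈ Y · 10.9425

Percentage change = ((1 + 0.49)^6 − 1) × 100% ≈ 994.3%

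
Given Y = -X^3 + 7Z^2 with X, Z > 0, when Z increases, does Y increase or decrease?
Y increases

Taking the partial derivative:
∂Y/∂Z = 14Z

∂Y/∂Z = 14Z > 0 (assuming positive values)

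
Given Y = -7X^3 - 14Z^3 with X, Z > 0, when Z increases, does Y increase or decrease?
Y decreases

Taking the partial derivative:
∂Y/∂Z = -42Z^2

∂Y/∂Z = -42Z^2 < 0 (assuming positive values)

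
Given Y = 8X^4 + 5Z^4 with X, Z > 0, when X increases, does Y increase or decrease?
Y increases

Taking the partial derivative:
∂Y/∂X = 32X^3

∂Y/∂X = 32X^3 > 0 (assuming positive values)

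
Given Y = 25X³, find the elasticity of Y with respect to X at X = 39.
Elasticity = 3

Elasticity = (dY/dX) · (X/Y)

dY/dX = 75·X²
At X = 39: dY/dX = 114075, Y = 1482975

Elasticity = 114075 · (39 / 1482975) = 3

Interpretation: for a small percentage change in X, the percentage change in Y is approximately 3.00 times as large.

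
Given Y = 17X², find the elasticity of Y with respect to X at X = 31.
Elasticity = 2

Elasticity = (dY/dX) · (X/Y)

dY/dX = 34·X
At X = 31: dY/dX = 1054, Y = 16337

Elasticity = 1054 · (31 / 16337) = 2

Interpretation: for a small percentage change in X, the percentage change in Y is approximately 2.00 times as large.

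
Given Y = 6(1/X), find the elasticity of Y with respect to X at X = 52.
Elasticity = -1

Elasticity = (dY/dX) · (X/Y)

dY/dX = -6/X²
At X = 52: dY/dX = -3/1352, Y = 3/26

Elasticity = (-3/1352) · (52 / (3/26)) = -1

Interpretation: for a small percentage change in X, the percentage change in Y is approximately -1.00 times as large.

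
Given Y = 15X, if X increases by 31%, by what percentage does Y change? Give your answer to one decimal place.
31.0%

For Y = 15X:
If X → X(1 + 0.31)
Then Y → Y · (1 + 0.31)^1
     = Y · 1.3100

Percentage change = ((1 + 0.31)^1 − 1) × 100% = 31.0%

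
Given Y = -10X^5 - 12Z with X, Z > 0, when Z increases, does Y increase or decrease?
Y decreases

Taking the partial derivative:
∂Y/∂Z = -12

∂Y/∂Z = -12 < 0 (assuming positive values)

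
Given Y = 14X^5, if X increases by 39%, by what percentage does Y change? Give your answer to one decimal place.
418.9%

For Y = 14X^5:
If X → X(1 + 0.39)
Then Y → Y · (1 + 0.39)^5
     ≈ Y · 5.1889

Percentage change = ((1 + 0.39)^5 − 1) × 100% ≈ 418.9%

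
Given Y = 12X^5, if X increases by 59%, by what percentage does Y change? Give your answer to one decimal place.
916.2%

For Y = 12X^5:
If X → X(1 + 0.59)
Then Y → Y · (1 + 0.59)^5
     ≈ Y · 10.1622

Percentage change = ((1 + 0.59)^5 − 1) × 100% ≈ 916.2%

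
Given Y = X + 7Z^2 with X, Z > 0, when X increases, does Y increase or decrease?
Y increases

Taking the partial derivative:
∂Y/∂X = 1

∂Y/∂X = 1 > 0 (assuming positive values)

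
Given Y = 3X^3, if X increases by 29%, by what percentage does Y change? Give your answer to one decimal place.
114.7%

For Y = 3X^3:
If X → X(1 + 0.29)
Then Y → Y · (1 + 0.29)^3
     ≈ Y · 2.1467

Percentage change = ((1 + 0.29)^3 − 1) × 100% ≈ 114.7%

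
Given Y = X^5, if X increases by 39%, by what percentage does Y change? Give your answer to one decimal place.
418.9%

For Y = X^5:
If X → X(1 + 0.39)
Then Y → Y · (1 + 0.39)^5
     ≈ Y · 5.1889

Percentage change = ((1 + 0.39)^5 − 1) × 100% ≈ 418.9%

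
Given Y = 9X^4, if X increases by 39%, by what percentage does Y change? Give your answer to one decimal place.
273.3%

For Y = 9X^4:
If X → X(1 + 0.39)
Then Y → Y · (1 + 0.39)^4
     ≈ Y · 3.7330

Percentage change = ((1 + 0.39)^4 − 1) × 100% ≈ 273.3%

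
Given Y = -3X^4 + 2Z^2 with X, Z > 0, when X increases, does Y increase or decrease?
Y decreases

Taking the partial derivative:
∂Y/∂X = -12X^3

∂Y/∂X = -12X^3 < 0 (assuming positive values)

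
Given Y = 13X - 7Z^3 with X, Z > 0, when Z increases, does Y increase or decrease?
Y decreases

Taking the partial derivative:
∂Y/∂Z = -21Z^2

∂Y/∂Z = -21Z^2 < 0 (assuming positive values)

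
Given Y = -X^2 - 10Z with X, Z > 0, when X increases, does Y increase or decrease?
Y decreases

Taking the partial derivative:
∂Y/∂X = -2X

∂Y/∂X = -2X < 0 (assuming positive values)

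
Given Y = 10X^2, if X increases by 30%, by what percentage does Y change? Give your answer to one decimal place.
69.0%

For Y = 10X^2:
If X → X(1 + 0.3)
Then Y → Y · (1 + 0.3)^2
     = Y · 1.6900

Percentage change = ((1 + 0.3)^2 − 1) × 100% = 69.0%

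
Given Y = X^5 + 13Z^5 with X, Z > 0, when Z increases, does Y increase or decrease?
Y increases

Taking the partial derivative:
∂Y/∂Z = 65Z^4

∂Y/∂Z = 65Z^4 > 0 (assuming positive values)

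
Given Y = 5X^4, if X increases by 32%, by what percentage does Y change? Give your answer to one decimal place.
203.6%

For Y = 5X^4:
If X → X(1 + 0.32)
Then Y → Y · (1 + 0.32)^4
     ≈ Y · 3.0360

Percentage change = ((1 + 0.32)^4 − 1) × 100% ≈ 203.6%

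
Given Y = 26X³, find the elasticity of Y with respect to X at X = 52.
Elasticity = 3

Elasticity = (dY/dX) · (X/Y)

dY/dX = 78·X²
At X = 52: dY/dX = 210912, Y = 3655808

Elasticity = 210912 · (52 / 3655808) = 3

Interpretation: for a small percentage change in X, the percentage change in Y is approximately 3.00 times as large.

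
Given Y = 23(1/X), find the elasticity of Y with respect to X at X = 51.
Elasticity = -1

Elasticity = (dY/dX) · (X/Y)

dY/dX = -23/X²
At X = 51: dY/dX = -23/2601, Y = 23/51

Elasticity = (-23/2601) · (51 / (23/51)) = -1

Interpretation: for a small percentage change in X, the percentage change in Y is approximately -1.00 times as large.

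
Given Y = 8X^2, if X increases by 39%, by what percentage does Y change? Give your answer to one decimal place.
93.2%

For Y = 8X^2:
If X → X(1 + 0.39)
Then Y → Y · (1 + 0.39)^2
     = Y · 1.9321

Percentage change = ((1 + 0.39)^2 − 1) × 100% ≈ 93.2%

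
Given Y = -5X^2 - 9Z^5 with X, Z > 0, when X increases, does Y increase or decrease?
Y decreases

Taking the partial derivative:
∂Y/∂X = -10X

∂Y/∂X = -10X < 0 (assuming positive values)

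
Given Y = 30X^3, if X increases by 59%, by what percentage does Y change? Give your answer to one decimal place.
302.0%

For Y = 30X^3:
If X → X(1 + 0.59)
Then Y → Y · (1 + 0.59)^3
     ≈ Y · 4.0197

Percentage change = ((1 + 0.59)^3 − 1) × 100% ≈ 302.0%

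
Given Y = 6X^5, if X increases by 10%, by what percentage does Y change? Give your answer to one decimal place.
61.1%

For Y = 6X^5:
If X → X(1 + 0.1)
Then Y → Y · (1 + 0.1)^5
     ≈ Y · 1.6105

Percentage change = ((1 + 0.1)^5 − 1) × 100% ≈ 61.1%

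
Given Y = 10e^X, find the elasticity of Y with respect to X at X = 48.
Elasticity = 48

Elasticity = (dY/dX) · (X/Y)

dY/dX = 10·e^X
At X = 48: dY/dX = 10·e^48, Y = 10·e^48

Elasticity = (10·e^48) · (48 / (10·e^48)) = 48

Interpretation: for a small percentage change in X, the percentage change in Y is approximately 48.00 times as large.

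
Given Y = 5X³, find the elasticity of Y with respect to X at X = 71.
Elasticity = 3

Elasticity = (dY/dX) · (X/Y)

dY/dX = 15·X²
At X = 71: dY/dX = 75615, Y = 1789555

Elasticity = 75615 · (71 / 1789555) = 3

Interpretation: for a small percentage change in X, the percentage change in Y is approximately 3.00 times as large.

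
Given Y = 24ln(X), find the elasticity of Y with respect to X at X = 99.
Elasticity = 1/ln(99) ≈ 0.2176

Elasticity = (dY/dX) · (X/Y)

dY/dX = 24/X
At X = 99: dY/dX = 8/33, Y = 24·ln(99)

Elasticity = (8/33) · (99 / (24·ln(99))) = 1/ln(99) ≈ 0.2176

Interpretation: for a small percentage change in X, the percentage change in Y is approximately 0.22 times as large.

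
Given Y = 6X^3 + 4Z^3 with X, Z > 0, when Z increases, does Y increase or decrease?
Y increases

Taking the partial derivative:
∂Y/∂Z = 12Z^2

∂Y/∂Z = 12Z^2 > 0 (assuming positive values)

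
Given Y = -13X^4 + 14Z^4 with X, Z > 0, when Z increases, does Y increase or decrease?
Y increases

Taking the partial derivative:
∂Y/∂Z = 56Z^3

∂Y/∂Z = 56Z^3 > 0 (assuming positive values)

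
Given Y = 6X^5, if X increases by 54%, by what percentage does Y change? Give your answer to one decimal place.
766.2%

For Y = 6X^5:
If X → X(1 + 0.54)
Then Y → Y · (1 + 0.54)^5
     ≈ Y · 8.6617

Percentage change = ((1 + 0.54)^5 − 1) × 100% ≈ 766.2%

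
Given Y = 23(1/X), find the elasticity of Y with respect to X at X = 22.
Elasticity = -1

Elasticity = (dY/dX) · (X/Y)

dY/dX = -23/X²
At X = 22: dY/dX = -23/484, Y = 23/22

Elasticity = (-23/484) · (22 / (23/22)) = -1

Interpretation: for a small percentage change in X, the percentage change in Y is approximately -1.00 times as large.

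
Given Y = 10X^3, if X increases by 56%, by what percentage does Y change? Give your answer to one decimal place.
279.6%

For Y = 10X^3:
If X → X(1 + 0.56)
Then Y → Y · (1 + 0.56)^3
     ≈ Y · 3.7964

Percentage change = ((1 + 0.56)^3 − 1) × 100% ≈ 279.6%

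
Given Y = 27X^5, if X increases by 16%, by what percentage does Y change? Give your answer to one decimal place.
110.0%

For Y = 27X^5:
If X → X(1 + 0.16)
Then Y → Y · (1 + 0.16)^5
     ≈ Y · 2.1003

Percentage change = ((1 + 0.16)^5 − 1) × 100% ≈ 110.0%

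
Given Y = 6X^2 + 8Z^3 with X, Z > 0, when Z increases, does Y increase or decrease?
Y increases

Taking the partial derivative:
∂Y/∂Z = 24Z^2

∂Y/∂Z = 24Z^2 > 0 (assuming positive values)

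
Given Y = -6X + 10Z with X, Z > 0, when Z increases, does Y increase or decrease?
Y increases

Taking the partial derivative:
∂Y/∂Z = 10

∂Y/∂Z = 10 > 0 (assuming positive values)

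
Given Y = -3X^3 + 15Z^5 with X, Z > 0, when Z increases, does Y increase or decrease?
Y increases

Taking the partial derivative:
∂Y/∂Z = 75Z^4

∂Y/∂Z = 75Z^4 > 0 (assuming positive values)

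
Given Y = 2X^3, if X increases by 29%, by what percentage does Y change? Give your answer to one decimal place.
114.7%

For Y = 2X^3:
If X → X(1 + 0.29)
Then Y → Y · (1 + 0.29)^3
     ≈ Y · 2.1467

Percentage change = ((1 + 0.29)^3 − 1) × 100% ≈ 114.7%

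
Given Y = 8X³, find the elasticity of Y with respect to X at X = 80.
Elasticity = 3

Elasticity = (dY/dX) · (X/Y)

dY/dX = 24·X²
At X = 80: dY/dX = 153600, Y = 4096000

Elasticity = 153600 · (80 / 4096000) = 3

Interpretation: for a small percentage change in X, the percentage change in Y is approximately 3.00 times as large.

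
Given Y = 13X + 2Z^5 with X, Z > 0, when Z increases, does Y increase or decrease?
Y increases

Taking the partial derivative:
∂Y/∂Z = 10Z^4

∂Y/∂Z = 10Z^4 > 0 (assuming positive values)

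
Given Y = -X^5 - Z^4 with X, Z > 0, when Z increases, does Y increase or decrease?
Y decreases

Taking the partial derivative:
∂Y/∂Z = -4Z^3

∂Y/∂Z = -4Z^3 < 0 (assuming positive values)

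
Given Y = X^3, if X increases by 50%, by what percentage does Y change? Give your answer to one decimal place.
237.5%

For Y = X^3:
If X → X(1 + 0.5)
Then Y → Y · (1 + 0.5)^3
     = Y · 3.3750

Percentage change = ((1 + 0.5)^3 − 1) × 100% = 237.5%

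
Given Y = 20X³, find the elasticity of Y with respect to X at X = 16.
Elasticity = 3

Elasticity = (dY/dX) · (X/Y)

dY/dX = 60·X²
At X = 16: dY/dX = 15360, Y = 81920

Elasticity = 15360 · (16 / 81920) = 3

Interpretation: for a small percentage change in X, the percentage change in Y is approximately 3.00 times as large.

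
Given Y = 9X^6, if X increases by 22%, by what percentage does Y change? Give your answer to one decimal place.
229.7%

For Y = 9X^6:
If X → X(1 + 0.22)
Then Y → Y · (1 + 0.22)^6
     ≈ Y · 3.2973

Percentage change = ((1 + 0.22)^6 − 1) × 100% ≈ 229.7%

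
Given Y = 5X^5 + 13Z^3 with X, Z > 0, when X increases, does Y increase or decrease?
Y increases

Taking the partial derivative:
∂Y/∂X = 25X^4

∂Y/∂X = 25X^4 > 0 (assuming positive values)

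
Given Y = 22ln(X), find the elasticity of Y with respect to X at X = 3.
Elasticity = 1/ln(3) ≈ 0.9102

Elasticity = (dY/dX) · (X/Y)

dY/dX = 22/X
At X = 3: dY/dX = 22/3, Y = 22·ln(3)

Elasticity = (22/3) · (3 / (22·ln(3))) = 1/ln(3) ≈ 0.9102

Interpretation: for a small percentage change in X, the percentage change in Y is approximately 0.91 times as large.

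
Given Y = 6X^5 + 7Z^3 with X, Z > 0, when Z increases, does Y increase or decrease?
Y increases

Taking the partial derivative:
∂Y/∂Z = 21Z^2

∂Y/∂Z = 21Z^2 > 0 (assuming positive values)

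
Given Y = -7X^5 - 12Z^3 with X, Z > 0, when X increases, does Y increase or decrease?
Y decreases

Taking the partial derivative:
∂Y/∂X = -35X^4

∂Y/∂X = -35X^4 < 0 (assuming positive values)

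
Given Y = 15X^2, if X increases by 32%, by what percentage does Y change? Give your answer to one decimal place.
74.2%

For Y = 15X^2:
If X → X(1 + 0.32)
Then Y → Y · (1 + 0.32)^2
     = Y · 1.7424

Percentage change = ((1 + 0.32)^2 − 1) × 100% ≈ 74.2%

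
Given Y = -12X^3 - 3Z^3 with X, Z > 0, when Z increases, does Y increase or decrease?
Y decreases

Taking the partial derivative:
∂Y/∂Z = -9Z^2

∂Y/∂Z = -9Z^2 < 0 (assuming positive values)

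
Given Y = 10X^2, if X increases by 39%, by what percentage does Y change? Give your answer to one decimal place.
93.2%

For Y = 10X^2:
If X → X(1 + 0.39)
Then Y → Y · (1 + 0.39)^2
     = Y · 1.9321

Percentage change = ((1 + 0.39)^2 − 1) × 100% ≈ 93.2%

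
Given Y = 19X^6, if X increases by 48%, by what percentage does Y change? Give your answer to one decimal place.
950.9%

For Y = 19X^6:
If X → X(1 + 0.48)
Then Y → Y · (1 + 0.48)^6
     ≈ Y · 10.5092

Percentage change = ((1 + 0.48)^6 − 1) × 100% ≈ 950.9%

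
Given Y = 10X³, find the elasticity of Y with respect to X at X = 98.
Elasticity = 3

Elasticity = (dY/dX) · (X/Y)

dY/dX = 30·X²
At X = 98: dY/dX = 288120, Y = 9411920

Elasticity = 288120 · (98 / 9411920) = 3

Interpretation: for a small percentage change in X, the percentage change in Y is approximately 3.00 times as large.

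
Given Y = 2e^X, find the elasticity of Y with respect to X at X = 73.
Elasticity = 73

Elasticity = (dY/dX) · (X/Y)

dY/dX = 2·e^X
At X = 73: dY/dX = 2·e^73, Y = 2·e^73

Elasticity = (2·e^73) · (73 / (2·e^73)) = 73

Interpretation: for a small percentage change in X, the percentage change in Y is approximately 73.00 times as large.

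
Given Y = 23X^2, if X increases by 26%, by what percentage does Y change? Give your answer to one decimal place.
58.8%

For Y = 23X^2:
If X → X(1 + 0.26)
Then Y → Y · (1 + 0.26)^2
     = Y · 1.5876

Percentage change = ((1 + 0.26)^2 − 1) × 100% ≈ 58.8%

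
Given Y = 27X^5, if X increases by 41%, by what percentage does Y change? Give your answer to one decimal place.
457.3%

For Y = 27X^5:
If X → X(1 + 0.41)
Then Y → Y · (1 + 0.41)^5
     ≈ Y · 5.5731

Percentage change = ((1 + 0.41)^5 − 1) × 100% ≈ 457.3%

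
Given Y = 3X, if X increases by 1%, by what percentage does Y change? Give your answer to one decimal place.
1.0%

For Y = 3X:
If X → X(1 + 0.01)
Then Y → Y · (1 + 0.01)^1
     = Y · 1.0100

Percentage change = ((1 + 0.01)^1 − 1) × 100% = 1.0%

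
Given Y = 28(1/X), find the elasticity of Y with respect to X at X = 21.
Elasticity = -1

Elasticity = (dY/dX) · (X/Y)

dY/dX = -28/X²
At X = 21: dY/dX = -4/63, Y = 4/3

Elasticity = (-4/63) · (21 / (4/3)) = -1

Interpretation: for a small percentage change in X, the percentage change in Y is approximately -1.00 times as large.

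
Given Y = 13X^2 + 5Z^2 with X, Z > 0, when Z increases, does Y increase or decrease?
Y increases

Taking the partial derivative:
∂Y/∂Z = 10Z

∂Y/∂Z = 10Z > 0 (assuming positive values)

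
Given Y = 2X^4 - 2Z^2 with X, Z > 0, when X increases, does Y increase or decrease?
Y increases

Taking the partial derivative:
∂Y/∂X = 8X^3

∂Y/∂X = 8X^3 > 0 (assuming positive values)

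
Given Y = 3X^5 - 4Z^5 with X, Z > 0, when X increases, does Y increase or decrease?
Y increases

Taking the partial derivative:
∂Y/∂X = 15X^4

∂Y/∂X = 15X^4 > 0 (assuming positive values)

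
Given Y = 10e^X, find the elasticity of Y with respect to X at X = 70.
Elasticity = 70

Elasticity = (dY/dX) · (X/Y)

dY/dX = 10·e^X
At X = 70: dY/dX = 10·e^70, Y = 10·e^70

Elasticity = (10·e^70) · (70 / (10·e^70)) = 70

Interpretation: for a small percentage change in X, the percentage change in Y is approximately 70.00 times as large.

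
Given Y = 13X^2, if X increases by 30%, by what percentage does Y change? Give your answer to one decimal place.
69.0%

For Y = 13X^2:
If X → X(1 + 0.3)
Then Y → Y · (1 + 0.3)^2
     = Y · 1.6900

Percentage change = ((1 + 0.3)^2 − 1) × 100% = 69.0%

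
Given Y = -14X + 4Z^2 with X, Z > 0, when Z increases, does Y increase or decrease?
Y increases

Taking the partial derivative:
∂Y/∂Z = 8Z

∂Y/∂Z = 8Z > 0 (assuming positive values)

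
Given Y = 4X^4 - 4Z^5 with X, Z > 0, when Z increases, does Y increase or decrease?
Y decreases

Taking the partial derivative:
∂Y/∂Z = -20Z^4

∂Y/∂Z = -20Z^4 < 0 (assuming positive values)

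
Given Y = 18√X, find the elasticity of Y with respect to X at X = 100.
Elasticity = 1/2

Elasticity = (dY/dX) · (X/Y)

dY/dX = 9/√X
At X = 100: dY/dX = 9/10, Y = 180

Elasticity = (9/10) · (100 / 180) = 1/2

Interpretation: for a small percentage change in X, the percentage change in Y is approximately 0.50 times as large.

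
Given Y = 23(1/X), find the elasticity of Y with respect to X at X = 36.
Elasticity = -1

Elasticity = (dY/dX) · (X/Y)

dY/dX = -23/X²
At X = 36: dY/dX = -23/1296, Y = 23/36

Elasticity = (-23/1296) · (36 / (23/36)) = -1

Interpretation: for a small percentage change in X, the percentage change in Y is approximately -1.00 times as large.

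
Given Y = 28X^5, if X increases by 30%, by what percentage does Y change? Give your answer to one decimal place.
271.3%

For Y = 28X^5:
If X → X(1 + 0.3)
Then Y → Y · (1 + 0.3)^5
     ≈ Y · 3.7129

Percentage change = ((1 + 0.3)^5 − 1) × 100% ≈ 271.3%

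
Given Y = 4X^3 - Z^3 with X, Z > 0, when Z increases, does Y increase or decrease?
Y decreases

Taking the partial derivative:
∂Y/∂Z = -3Z^2

∂Y/∂Z = -3Z^2 < 0 (assuming positive values)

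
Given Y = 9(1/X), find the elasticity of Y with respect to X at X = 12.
Elasticity = -1

Elasticity = (dY/dX) · (X/Y)

dY/dX = -9/X²
At X = 12: dY/dX = -1/16, Y = 3/4

Elasticity = (-1/16) · (12 / (3/4)) = -1

Interpretation: for a small percentage change in X, the percentage change in Y is approximately -1.00 times as large.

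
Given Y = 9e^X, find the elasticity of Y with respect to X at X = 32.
Elasticity = 32

Elasticity = (dY/dX) · (X/Y)

dY/dX = 9·e^X
At X = 32: dY/dX = 9·e^32, Y = 9·e^32

Elasticity = (9·e^32) · (32 / (9·e^32)) = 32

Interpretation: for a small percentage change in X, the percentage change in Y is approximately 32.00 times as large.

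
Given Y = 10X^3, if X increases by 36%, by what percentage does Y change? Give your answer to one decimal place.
151.5%

For Y = 10X^3:
If X → X(1 + 0.36)
Then Y → Y · (1 + 0.36)^3
     ≈ Y · 2.5155

Percentage change = ((1 + 0.36)^3 − 1) × 100% ≈ 151.5%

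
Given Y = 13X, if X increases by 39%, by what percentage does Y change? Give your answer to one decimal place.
39.0%

For Y = 13X:
If X → X(1 + 0.39)
Then Y → Y · (1 + 0.39)^1
     = Y · 1.3900

Percentage change = ((1 + 0.39)^1 − 1) × 100% = 39.0%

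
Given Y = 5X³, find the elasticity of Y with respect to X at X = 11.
Elasticity = 3

Elasticity = (dY/dX) · (X/Y)

dY/dX = 15·X²
At X = 11: dY/dX = 1815, Y = 6655

Elasticity = 1815 · (11 / 6655) = 3

Interpretation: for a small percentage change in X, the percentage change in Y is approximately 3.00 times as large.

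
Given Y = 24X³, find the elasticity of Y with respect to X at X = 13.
Elasticity = 3

Elasticity = (dY/dX) · (X/Y)

dY/dX = 72·X²
At X = 13: dY/dX = 12168, Y = 52728

Elasticity = 12168 · (13 / 52728) = 3

Interpretation: for a small percentage change in X, the percentage change in Y is approximately 3.00 times as large.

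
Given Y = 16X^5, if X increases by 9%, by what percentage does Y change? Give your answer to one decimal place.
53.9%

For Y = 16X^5:
If X → X(1 + 0.09)
Then Y → Y · (1 + 0.09)^5
     ≈ Y · 1.5386

Percentage change = ((1 + 0.09)^5 − 1) × 100% ≈ 53.9%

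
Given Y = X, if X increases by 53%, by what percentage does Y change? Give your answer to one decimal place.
53.0%

For Y = X:
If X → X(1 + 0.53)
Then Y → Y · (1 + 0.53)^1
     = Y · 1.5300

Percentage change = ((1 + 0.53)^1 − 1) × 100% = 53.0%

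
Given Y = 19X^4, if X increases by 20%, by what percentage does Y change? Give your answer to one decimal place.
107.4%

For Y = 19X^4:
If X → X(1 + 0.2)
Then Y → Y · (1 + 0.2)^4
     = Y · 2.0736

Percentage change = ((1 + 0.2)^4 − 1) × 100% ≈ 107.4%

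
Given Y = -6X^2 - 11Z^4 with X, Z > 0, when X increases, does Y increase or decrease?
Y decreases

Taking the partial derivative:
∂Y/∂X = -12X

∂Y/∂X = -12X < 0 (assuming positive values)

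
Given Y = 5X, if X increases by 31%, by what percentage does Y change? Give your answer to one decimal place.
31.0%

For Y = 5X:
If X → X(1 + 0.31)
Then Y → Y · (1 + 0.31)^1
     = Y · 1.3100

Percentage change = ((1 + 0.31)^1 − 1) × 100% = 31.0%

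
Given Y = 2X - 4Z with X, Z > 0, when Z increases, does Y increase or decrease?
Y decreases

Taking the partial derivative:
∂Y/∂Z = -4

∂Y/∂Z = -4 < 0 (assuming positive values)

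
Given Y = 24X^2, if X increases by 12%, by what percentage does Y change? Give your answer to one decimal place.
25.4%

For Y = 24X^2:
If X → X(1 + 0.12)
Then Y → Y · (1 + 0.12)^2
     = Y · 1.2544

Percentage change = ((1 + 0.12)^2 − 1) × 100% ≈ 25.4%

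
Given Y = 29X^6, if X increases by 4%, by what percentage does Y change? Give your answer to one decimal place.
26.5%

For Y = 29X^6:
If X → X(1 + 0.04)
Then Y → Y · (1 + 0.04)^6
     ≈ Y · 1.2653

Percentage change = ((1 + 0.04)^6 − 1) × 100% ≈ 26.5%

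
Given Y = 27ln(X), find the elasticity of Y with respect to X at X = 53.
Elasticity = 1/ln(53) ≈ 0.2519

Elasticity = (dY/dX) · (X/Y)

dY/dX = 27/X
At X = 53: dY/dX = 27/53, Y = 27·ln(53)

Elasticity = (27/53) · (53 / (27·ln(53))) = 1/ln(53) ≈ 0.2519

Interpretation: for a small percentage change in X, the percentage change in Y is approximately 0.25 times as large.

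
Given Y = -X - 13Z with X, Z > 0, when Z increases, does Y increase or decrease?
Y decreases

Taking the partial derivative:
∂Y/∂Z = -13

∂Y/∂Z = -13 < 0 (assuming positive values)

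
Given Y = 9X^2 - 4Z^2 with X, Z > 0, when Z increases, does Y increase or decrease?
Y decreases

Taking the partial derivative:
∂Y/∂Z = -8Z

∂Y/∂Z = -8Z < 0 (assuming positive values)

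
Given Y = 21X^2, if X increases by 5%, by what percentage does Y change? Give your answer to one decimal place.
10.3%

For Y = 21X^2:
If X → X(1 + 0.05)
Then Y → Y · (1 + 0.05)^2
     = Y · 1.1025

Percentage change = ((1 + 0.05)^2 − 1) × 100% ≈ 10.3%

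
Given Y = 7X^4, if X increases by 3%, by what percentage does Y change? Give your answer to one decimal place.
12.6%

For Y = 7X^4:
If X → X(1 + 0.03)
Then Y → Y · (1 + 0.03)^4
     ≈ Y · 1.1255

Percentage change = ((1 + 0.03)^4 − 1) × 100% ≈ 12.6%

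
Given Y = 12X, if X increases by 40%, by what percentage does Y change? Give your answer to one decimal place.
40.0%

For Y = 12X:
If X → X(1 + 0.4)
Then Y → Y · (1 + 0.4)^1
     = Y · 1.4000

Percentage change = ((1 + 0.4)^1 − 1) × 100% = 40.0%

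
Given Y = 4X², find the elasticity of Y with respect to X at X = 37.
Elasticity = 2

Elasticity = (dY/dX) · (X/Y)

dY/dX = 8·X
At X = 37: dY/dX = 296, Y = 5476

Elasticity = 296 · (37 / 5476) = 2

Interpretation: for a small percentage change in X, the percentage change in Y is approximately 2.00 times as large.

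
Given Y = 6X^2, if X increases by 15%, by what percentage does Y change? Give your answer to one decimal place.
32.3%

For Y = 6X^2:
If X → X(1 + 0.15)
Then Y → Y · (1 + 0.15)^2
     = Y · 1.3225

Percentage change = ((1 + 0.15)^2 − 1) × 100% ≈ 32.3%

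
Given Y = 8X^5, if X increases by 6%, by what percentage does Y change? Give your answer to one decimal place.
33.8%

For Y = 8X^5:
If X → X(1 + 0.06)
Then Y → Y · (1 + 0.06)^5
     ≈ Y · 1.3382

Percentage change = ((1 + 0.06)^5 − 1) × 100% ≈ 33.8%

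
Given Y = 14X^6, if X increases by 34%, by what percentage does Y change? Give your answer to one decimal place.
478.9%

For Y = 14X^6:
If X → X(1 + 0.34)
Then Y → Y · (1 + 0.34)^6
     ≈ Y · 5.7893

Percentage change = ((1 + 0.34)^6 − 1) × 100% ≈ 478.9%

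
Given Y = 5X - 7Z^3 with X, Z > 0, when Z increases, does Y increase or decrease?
Y decreases

Taking the partial derivative:
∂Y/∂Z = -21Z^2

∂Y/∂Z = -21Z^2 < 0 (assuming positive values)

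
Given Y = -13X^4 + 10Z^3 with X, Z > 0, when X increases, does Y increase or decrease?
Y decreases

Taking the partial derivative:
∂Y/∂X = -52X^3

∂Y/∂X = -52X^3 < 0 (assuming positive values)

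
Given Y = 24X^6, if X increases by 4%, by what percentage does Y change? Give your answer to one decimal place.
26.5%

For Y = 24X^6:
If X → X(1 + 0.04)
Then Y → Y · (1 + 0.04)^6
     ≈ Y · 1.2653

Percentage change = ((1 + 0.04)^6 − 1) × 100% ≈ 26.5%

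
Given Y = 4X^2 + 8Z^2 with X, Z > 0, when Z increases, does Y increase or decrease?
Y increases

Taking the partial derivative:
∂Y/∂Z = 16Z

∂Y/∂Z = 16Z > 0 (assuming positive values)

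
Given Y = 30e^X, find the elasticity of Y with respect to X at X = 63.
Elasticity = 63

Elasticity = (dY/dX) · (X/Y)

dY/dX = 30·e^X
At X = 63: dY/dX = 30·e^63, Y = 30·e^63

Elasticity = (30·e^63) · (63 / (30·e^63)) = 63

Interpretation: for a small percentage change in X, the percentage change in Y is approximately 63.00 times as large.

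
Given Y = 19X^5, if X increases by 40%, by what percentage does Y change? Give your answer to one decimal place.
437.8%

For Y = 19X^5:
If X → X(1 + 0.4)
Then Y → Y · (1 + 0.4)^5
     ≈ Y · 5.3782

Percentage change = ((1 + 0.4)^5 − 1) × 100% ≈ 437.8%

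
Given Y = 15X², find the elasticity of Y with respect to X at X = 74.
Elasticity = 2

Elasticity = (dY/dX) · (X/Y)

dY/dX = 30·X
At X = 74: dY/dX = 2220, Y = 82140

Elasticity = 2220 · (74 / 82140) = 2

Interpretation: for a small percentage change in X, the percentage change in Y is approximately 2.00 times as large.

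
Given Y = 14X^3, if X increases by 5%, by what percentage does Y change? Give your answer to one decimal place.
15.8%

For Y = 14X^3:
If X → X(1 + 0.05)
Then Y → Y · (1 + 0.05)^3
     ≈ Y · 1.1576

Percentage change = ((1 + 0.05)^3 − 1) × 100% ≈ 15.8%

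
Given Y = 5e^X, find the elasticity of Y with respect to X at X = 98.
Elasticity = 98

Elasticity = (dY/dX) · (X/Y)

dY/dX = 5·e^X
At X = 98: dY/dX = 5·e^98, Y = 5·e^98

Elasticity = (5·e^98) · (98 / (5·e^98)) = 98

Interpretation: for a small percentage change in X, the percentage change in Y is approximately 98.00 times as large.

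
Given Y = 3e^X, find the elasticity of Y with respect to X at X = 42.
Elasticity = 42

Elasticity = (dY/dX) · (X/Y)

dY/dX = 3·e^X
At X = 42: dY/dX = 3·e^42, Y = 3·e^42

Elasticity = (3·e^42) · (42 / (3·e^42)) = 42

Interpretation: for a small percentage change in X, the percentage change in Y is approximately 42.00 times as large.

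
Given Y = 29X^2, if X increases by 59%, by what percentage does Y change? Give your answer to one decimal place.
152.8%

For Y = 29X^2:
If X → X(1 + 0.59)
Then Y → Y · (1 + 0.59)^2
     = Y · 2.5281

Percentage change = ((1 + 0.59)^2 − 1) × 100% ≈ 152.8%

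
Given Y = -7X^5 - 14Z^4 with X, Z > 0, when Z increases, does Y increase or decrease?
Y decreases

Taking the partial derivative:
∂Y/∂Z = -56Z^3

∂Y/∂Z = -56Z^3 < 0 (assuming positive values)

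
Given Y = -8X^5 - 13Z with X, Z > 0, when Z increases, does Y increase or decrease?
Y decreases

Taking the partial derivative:
∂Y/∂Z = -13

∂Y/∂Z = -13 < 0 (assuming positive values)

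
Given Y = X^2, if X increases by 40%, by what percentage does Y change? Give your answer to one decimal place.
96.0%

For Y = X^2:
If X → X(1 + 0.4)
Then Y → Y · (1 + 0.4)^2
     = Y · 1.9600

Percentage change = ((1 + 0.4)^2 − 1) × 100% = 96.0%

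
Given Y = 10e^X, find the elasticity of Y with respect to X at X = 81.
Elasticity = 81

Elasticity = (dY/dX) · (X/Y)

dY/dX = 10·e^X
At X = 81: dY/dX = 10·e^81, Y = 10·e^81

Elasticity = (10·e^81) · (81 / (10·e^81)) = 81

Interpretation: for a small percentage change in X, the percentage change in Y is approximately 81.00 times as large.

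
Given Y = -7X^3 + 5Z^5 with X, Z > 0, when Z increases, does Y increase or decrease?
Y increases

Taking the partial derivative:
∂Y/∂Z = 25Z^4

∂Y/∂Z = 25Z^4 > 0 (assuming positive values)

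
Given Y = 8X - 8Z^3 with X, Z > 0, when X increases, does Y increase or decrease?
Y increases

Taking the partial derivative:
∂Y/∂X = 8

∂Y/∂X = 8 > 0 (assuming positive values)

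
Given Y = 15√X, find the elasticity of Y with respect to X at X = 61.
Elasticity = 1/2

Elasticity = (dY/dX) · (X/Y)

dY/dX = 15/(2·√X)
At X = 61: dY/dX = 15·√61/122, Y = 15·√61

Elasticity = (15·√61/122) · (61 / (15·√61)) = 1/2

Interpretation: for a small percentage change in X, the percentage change in Y is approximately 0.50 times as large.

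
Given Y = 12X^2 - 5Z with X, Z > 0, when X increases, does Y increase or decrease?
Y increases

Taking the partial derivative:
∂Y/∂X = 24X

∂Y/∂X = 24X > 0 (assuming positive values)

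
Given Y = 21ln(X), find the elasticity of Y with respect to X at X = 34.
Elasticity = 1/ln(34) ≈ 0.2836

Elasticity = (dY/dX) · (X/Y)

dY/dX = 21/X
At X = 34: dY/dX = 21/34, Y = 21·ln(34)

Elasticity = (21/34) · (34 / (21·ln(34))) = 1/ln(34) ≈ 0.2836

Interpretation: for a small percentage change in X, the percentage change in Y is approximately 0.28 times as large.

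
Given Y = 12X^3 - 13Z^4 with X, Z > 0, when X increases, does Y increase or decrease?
Y increases

Taking the partial derivative:
∂Y/∂X = 36X^2

∂Y/∂X = 36X^2 > 0 (assuming positive values)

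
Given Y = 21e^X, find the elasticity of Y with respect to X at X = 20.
Elasticity = 20

Elasticity = (dY/dX) · (X/Y)

dY/dX = 21·e^X
At X = 20: dY/dX = 21·e^20, Y = 21·e^20

Elasticity = (21·e^20) · (20 / (21·e^20)) = 20

Interpretation: for a small percentage change in X, the percentage change in Y is approximately 20.00 times as large.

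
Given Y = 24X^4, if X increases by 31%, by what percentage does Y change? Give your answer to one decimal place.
194.5%

For Y = 24X^4:
If X → X(1 + 0.31)
Then Y → Y · (1 + 0.31)^4
     ≈ Y · 2.9450

Percentage change = ((1 + 0.31)^4 − 1) × 100% ≈ 194.5%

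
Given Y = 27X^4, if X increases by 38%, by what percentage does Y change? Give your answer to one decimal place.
262.7%

For Y = 27X^4:
If X → X(1 + 0.38)
Then Y → Y · (1 + 0.38)^4
     ≈ Y · 3.6267

Percentage change = ((1 + 0.38)^4 − 1) × 100% ≈ 262.7%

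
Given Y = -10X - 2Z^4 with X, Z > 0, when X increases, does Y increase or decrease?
Y decreases

Taking the partial derivative:
∂Y/∂X = -10

∂Y/∂X = -10 < 0 (assuming positive values)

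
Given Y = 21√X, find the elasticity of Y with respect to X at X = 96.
Elasticity = 1/2

Elasticity = (dY/dX) · (X/Y)

dY/dX = 21/(2·√X)
At X = 96: dY/dX = 7·√6/16, Y = 84·√6

Elasticity = (7·√6/16) · (96 / (84·√6)) = 1/2

Interpretation: for a small percentage change in X, the percentage change in Y is approximately 0.50 times as large.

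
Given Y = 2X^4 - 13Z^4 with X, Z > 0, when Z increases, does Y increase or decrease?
Y decreases

Taking the partial derivative:
∂Y/∂Z = -52Z^3

∂Y/∂Z = -52Z^3 < 0 (assuming positive values)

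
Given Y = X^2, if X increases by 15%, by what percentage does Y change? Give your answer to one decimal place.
32.3%

For Y = X^2:
If X → X(1 + 0.15)
Then Y → Y · (1 + 0.15)^2
     = Y · 1.3225

Percentage change = ((1 + 0.15)^2 − 1) × 100% ≈ 32.3%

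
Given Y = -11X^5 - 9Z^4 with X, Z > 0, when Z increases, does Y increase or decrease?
Y decreases

Taking the partial derivative:
∂Y/∂Z = -36Z^3

∂Y/∂Z = -36Z^3 < 0 (assuming positive values)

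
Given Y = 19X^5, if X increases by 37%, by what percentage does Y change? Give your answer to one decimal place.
382.6%

For Y = 19X^5:
If X → X(1 + 0.37)
Then Y → Y · (1 + 0.37)^5
     ≈ Y · 4.8262

Percentage change = ((1 + 0.37)^5 − 1) × 100% ≈ 382.6%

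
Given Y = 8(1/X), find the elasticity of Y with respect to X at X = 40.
Elasticity = -1

Elasticity = (dY/dX) · (X/Y)

dY/dX = -8/X²
At X = 40: dY/dX = -1/200, Y = 1/5

Elasticity = (-1/200) · (40 / (1/5)) = -1

Interpretation: for a small percentage change in X, the percentage change in Y is approximately -1.00 times as large.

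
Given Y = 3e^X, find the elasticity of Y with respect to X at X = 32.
Elasticity = 32

Elasticity = (dY/dX) · (X/Y)

dY/dX = 3·e^X
At X = 32: dY/dX = 3·e^32, Y = 3·e^32

Elasticity = (3·e^32) · (32 / (3·e^32)) = 32

Interpretation: for a small percentage change in X, the percentage change in Y is approximately 32.00 times as large.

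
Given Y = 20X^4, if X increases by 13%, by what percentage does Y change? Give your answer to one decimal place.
63.0%

For Y = 20X^4:
If X → X(1 + 0.13)
Then Y → Y · (1 + 0.13)^4
     ≈ Y · 1.6305

Percentage change = ((1 + 0.13)^4 − 1) × 100% ≈ 63.0%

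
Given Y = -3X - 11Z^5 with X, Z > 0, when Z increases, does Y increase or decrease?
Y decreases

Taking the partial derivative:
∂Y/∂Z = -55Z^4

∂Y/∂Z = -55Z^4 < 0 (assuming positive values)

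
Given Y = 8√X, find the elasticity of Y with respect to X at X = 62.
Elasticity = 1/2

Elasticity = (dY/dX) · (X/Y)

dY/dX = 4/√X
At X = 62: dY/dX = 2·√62/31, Y = 8·√62

Elasticity = (2·√62/31) · (62 / (8·√62)) = 1/2

Interpretation: for a small percentage change in X, the percentage change in Y is approximately 0.50 times as large.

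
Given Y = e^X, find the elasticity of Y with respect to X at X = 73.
Elasticity = 73

Elasticity = (dY/dX) · (X/Y)

dY/dX = e^X
At X = 73: dY/dX = e^73, Y = e^73

Elasticity = (e^73) · (73 / (e^73)) = 73

Interpretation: for a small percentage change in X, the percentage change in Y is approximately 73.00 times as large.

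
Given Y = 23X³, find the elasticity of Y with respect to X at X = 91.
Elasticity = 3

Elasticity = (dY/dX) · (X/Y)

dY/dX = 69·X²
At X = 91: dY/dX = 571389, Y = 17332133

Elasticity = 571389 · (91 / 17332133) = 3

Interpretation: for a small percentage change in X, the percentage change in Y is approximately 3.00 times as large.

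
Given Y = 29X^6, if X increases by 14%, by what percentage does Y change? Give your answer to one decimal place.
119.5%

For Y = 29X^6:
If X → X(1 + 0.14)
Then Y → Y · (1 + 0.14)^6
     ≈ Y · 2.1950

Percentage change = ((1 + 0.14)^6 − 1) × 100% ≈ 119.5%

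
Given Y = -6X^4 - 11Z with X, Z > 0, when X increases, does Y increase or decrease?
Y decreases

Taking the partial derivative:
∂Y/∂X = -24X^3

∂Y/∂X = -24X^3 < 0 (assuming positive values)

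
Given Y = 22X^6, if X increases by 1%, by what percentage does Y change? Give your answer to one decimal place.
6.2%

For Y = 22X^6:
If X → X(1 + 0.01)
Then Y → Y · (1 + 0.01)^6
     ≈ Y · 1.0615

Percentage change = ((1 + 0.01)^6 − 1) × 100% ≈ 6.2%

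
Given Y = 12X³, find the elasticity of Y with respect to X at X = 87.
Elasticity = 3

Elasticity = (dY/dX) · (X/Y)

dY/dX = 36·X²
At X = 87: dY/dX = 272484, Y = 7902036

Elasticity = 272484 · (87 / 7902036) = 3

Interpretation: for a small percentage change in X, the percentage change in Y is approximately 3.00 times as large.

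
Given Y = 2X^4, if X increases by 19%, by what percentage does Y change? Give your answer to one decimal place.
100.5%

For Y = 2X^4:
If X → X(1 + 0.19)
Then Y → Y · (1 + 0.19)^4
     ≈ Y · 2.0053

Percentage change = ((1 + 0.19)^4 − 1) × 100% ≈ 100.5%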